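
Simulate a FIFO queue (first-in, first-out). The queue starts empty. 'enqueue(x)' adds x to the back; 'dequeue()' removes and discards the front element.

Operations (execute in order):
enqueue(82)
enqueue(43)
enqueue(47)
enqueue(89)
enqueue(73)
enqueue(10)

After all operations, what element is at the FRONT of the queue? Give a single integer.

Answer: 82

Derivation:
enqueue(82): queue = [82]
enqueue(43): queue = [82, 43]
enqueue(47): queue = [82, 43, 47]
enqueue(89): queue = [82, 43, 47, 89]
enqueue(73): queue = [82, 43, 47, 89, 73]
enqueue(10): queue = [82, 43, 47, 89, 73, 10]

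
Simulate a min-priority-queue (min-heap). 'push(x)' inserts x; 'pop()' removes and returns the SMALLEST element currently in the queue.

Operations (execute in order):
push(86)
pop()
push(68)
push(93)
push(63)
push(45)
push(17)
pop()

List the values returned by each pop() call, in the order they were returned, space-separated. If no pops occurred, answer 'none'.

push(86): heap contents = [86]
pop() → 86: heap contents = []
push(68): heap contents = [68]
push(93): heap contents = [68, 93]
push(63): heap contents = [63, 68, 93]
push(45): heap contents = [45, 63, 68, 93]
push(17): heap contents = [17, 45, 63, 68, 93]
pop() → 17: heap contents = [45, 63, 68, 93]

Answer: 86 17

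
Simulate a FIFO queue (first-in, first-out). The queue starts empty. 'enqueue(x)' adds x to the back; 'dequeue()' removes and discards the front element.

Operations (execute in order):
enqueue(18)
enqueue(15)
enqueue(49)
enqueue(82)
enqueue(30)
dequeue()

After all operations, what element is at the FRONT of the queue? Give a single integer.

Answer: 15

Derivation:
enqueue(18): queue = [18]
enqueue(15): queue = [18, 15]
enqueue(49): queue = [18, 15, 49]
enqueue(82): queue = [18, 15, 49, 82]
enqueue(30): queue = [18, 15, 49, 82, 30]
dequeue(): queue = [15, 49, 82, 30]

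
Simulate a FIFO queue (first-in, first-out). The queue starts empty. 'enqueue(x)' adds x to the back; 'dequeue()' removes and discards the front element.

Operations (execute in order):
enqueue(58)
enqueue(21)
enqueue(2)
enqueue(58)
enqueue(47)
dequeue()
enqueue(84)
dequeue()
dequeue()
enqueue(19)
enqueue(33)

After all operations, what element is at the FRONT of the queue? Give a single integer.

enqueue(58): queue = [58]
enqueue(21): queue = [58, 21]
enqueue(2): queue = [58, 21, 2]
enqueue(58): queue = [58, 21, 2, 58]
enqueue(47): queue = [58, 21, 2, 58, 47]
dequeue(): queue = [21, 2, 58, 47]
enqueue(84): queue = [21, 2, 58, 47, 84]
dequeue(): queue = [2, 58, 47, 84]
dequeue(): queue = [58, 47, 84]
enqueue(19): queue = [58, 47, 84, 19]
enqueue(33): queue = [58, 47, 84, 19, 33]

Answer: 58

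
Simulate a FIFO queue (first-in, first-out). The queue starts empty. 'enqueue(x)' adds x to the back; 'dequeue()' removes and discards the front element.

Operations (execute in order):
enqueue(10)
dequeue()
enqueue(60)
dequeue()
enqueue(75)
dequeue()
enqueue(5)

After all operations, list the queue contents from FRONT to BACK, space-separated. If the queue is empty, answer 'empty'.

enqueue(10): [10]
dequeue(): []
enqueue(60): [60]
dequeue(): []
enqueue(75): [75]
dequeue(): []
enqueue(5): [5]

Answer: 5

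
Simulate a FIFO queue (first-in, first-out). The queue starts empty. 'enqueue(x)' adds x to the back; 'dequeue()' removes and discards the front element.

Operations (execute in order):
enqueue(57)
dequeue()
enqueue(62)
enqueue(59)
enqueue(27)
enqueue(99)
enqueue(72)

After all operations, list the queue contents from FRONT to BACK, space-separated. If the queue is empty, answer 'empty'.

enqueue(57): [57]
dequeue(): []
enqueue(62): [62]
enqueue(59): [62, 59]
enqueue(27): [62, 59, 27]
enqueue(99): [62, 59, 27, 99]
enqueue(72): [62, 59, 27, 99, 72]

Answer: 62 59 27 99 72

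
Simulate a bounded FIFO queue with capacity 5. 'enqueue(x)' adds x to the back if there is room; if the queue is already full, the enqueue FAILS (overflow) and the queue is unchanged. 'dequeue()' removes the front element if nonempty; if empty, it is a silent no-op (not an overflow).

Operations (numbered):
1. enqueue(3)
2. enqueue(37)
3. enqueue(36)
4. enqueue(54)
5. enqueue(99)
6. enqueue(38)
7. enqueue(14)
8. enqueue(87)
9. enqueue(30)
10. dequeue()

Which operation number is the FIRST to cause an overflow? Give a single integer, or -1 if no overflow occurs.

Answer: 6

Derivation:
1. enqueue(3): size=1
2. enqueue(37): size=2
3. enqueue(36): size=3
4. enqueue(54): size=4
5. enqueue(99): size=5
6. enqueue(38): size=5=cap → OVERFLOW (fail)
7. enqueue(14): size=5=cap → OVERFLOW (fail)
8. enqueue(87): size=5=cap → OVERFLOW (fail)
9. enqueue(30): size=5=cap → OVERFLOW (fail)
10. dequeue(): size=4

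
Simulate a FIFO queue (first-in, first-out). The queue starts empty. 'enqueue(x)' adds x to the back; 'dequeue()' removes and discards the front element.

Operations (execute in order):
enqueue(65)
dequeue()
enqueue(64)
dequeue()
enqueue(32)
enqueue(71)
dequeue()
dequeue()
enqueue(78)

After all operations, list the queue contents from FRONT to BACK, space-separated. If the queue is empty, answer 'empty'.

enqueue(65): [65]
dequeue(): []
enqueue(64): [64]
dequeue(): []
enqueue(32): [32]
enqueue(71): [32, 71]
dequeue(): [71]
dequeue(): []
enqueue(78): [78]

Answer: 78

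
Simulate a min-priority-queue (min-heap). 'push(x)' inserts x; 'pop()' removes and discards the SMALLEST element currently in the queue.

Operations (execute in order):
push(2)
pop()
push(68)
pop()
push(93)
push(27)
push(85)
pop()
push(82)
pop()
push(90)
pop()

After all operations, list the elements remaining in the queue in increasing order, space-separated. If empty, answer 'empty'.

push(2): heap contents = [2]
pop() → 2: heap contents = []
push(68): heap contents = [68]
pop() → 68: heap contents = []
push(93): heap contents = [93]
push(27): heap contents = [27, 93]
push(85): heap contents = [27, 85, 93]
pop() → 27: heap contents = [85, 93]
push(82): heap contents = [82, 85, 93]
pop() → 82: heap contents = [85, 93]
push(90): heap contents = [85, 90, 93]
pop() → 85: heap contents = [90, 93]

Answer: 90 93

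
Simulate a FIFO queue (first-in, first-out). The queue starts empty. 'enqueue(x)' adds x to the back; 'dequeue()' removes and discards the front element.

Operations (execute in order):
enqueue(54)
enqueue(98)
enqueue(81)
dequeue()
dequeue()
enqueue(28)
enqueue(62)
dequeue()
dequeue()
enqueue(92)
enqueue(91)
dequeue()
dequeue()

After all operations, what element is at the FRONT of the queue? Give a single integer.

Answer: 91

Derivation:
enqueue(54): queue = [54]
enqueue(98): queue = [54, 98]
enqueue(81): queue = [54, 98, 81]
dequeue(): queue = [98, 81]
dequeue(): queue = [81]
enqueue(28): queue = [81, 28]
enqueue(62): queue = [81, 28, 62]
dequeue(): queue = [28, 62]
dequeue(): queue = [62]
enqueue(92): queue = [62, 92]
enqueue(91): queue = [62, 92, 91]
dequeue(): queue = [92, 91]
dequeue(): queue = [91]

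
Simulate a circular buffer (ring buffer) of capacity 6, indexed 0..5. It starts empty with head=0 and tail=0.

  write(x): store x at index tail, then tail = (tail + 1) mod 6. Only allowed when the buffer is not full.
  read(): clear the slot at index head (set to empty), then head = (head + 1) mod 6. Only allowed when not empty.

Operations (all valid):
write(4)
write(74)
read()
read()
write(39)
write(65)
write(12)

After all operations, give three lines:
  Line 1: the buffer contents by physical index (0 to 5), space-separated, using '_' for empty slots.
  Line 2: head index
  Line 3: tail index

Answer: _ _ 39 65 12 _
2
5

Derivation:
write(4): buf=[4 _ _ _ _ _], head=0, tail=1, size=1
write(74): buf=[4 74 _ _ _ _], head=0, tail=2, size=2
read(): buf=[_ 74 _ _ _ _], head=1, tail=2, size=1
read(): buf=[_ _ _ _ _ _], head=2, tail=2, size=0
write(39): buf=[_ _ 39 _ _ _], head=2, tail=3, size=1
write(65): buf=[_ _ 39 65 _ _], head=2, tail=4, size=2
write(12): buf=[_ _ 39 65 12 _], head=2, tail=5, size=3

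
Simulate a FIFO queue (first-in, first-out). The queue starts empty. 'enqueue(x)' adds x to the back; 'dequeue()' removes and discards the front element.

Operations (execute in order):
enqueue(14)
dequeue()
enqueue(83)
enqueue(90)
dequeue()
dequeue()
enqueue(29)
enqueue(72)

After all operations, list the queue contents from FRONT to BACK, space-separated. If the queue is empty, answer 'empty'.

Answer: 29 72

Derivation:
enqueue(14): [14]
dequeue(): []
enqueue(83): [83]
enqueue(90): [83, 90]
dequeue(): [90]
dequeue(): []
enqueue(29): [29]
enqueue(72): [29, 72]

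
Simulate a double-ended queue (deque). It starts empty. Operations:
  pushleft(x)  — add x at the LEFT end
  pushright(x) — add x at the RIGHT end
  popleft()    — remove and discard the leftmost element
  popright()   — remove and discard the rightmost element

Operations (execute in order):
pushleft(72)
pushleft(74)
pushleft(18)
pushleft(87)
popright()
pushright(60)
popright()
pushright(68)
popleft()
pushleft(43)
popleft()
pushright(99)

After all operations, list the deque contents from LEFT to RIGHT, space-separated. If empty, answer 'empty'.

pushleft(72): [72]
pushleft(74): [74, 72]
pushleft(18): [18, 74, 72]
pushleft(87): [87, 18, 74, 72]
popright(): [87, 18, 74]
pushright(60): [87, 18, 74, 60]
popright(): [87, 18, 74]
pushright(68): [87, 18, 74, 68]
popleft(): [18, 74, 68]
pushleft(43): [43, 18, 74, 68]
popleft(): [18, 74, 68]
pushright(99): [18, 74, 68, 99]

Answer: 18 74 68 99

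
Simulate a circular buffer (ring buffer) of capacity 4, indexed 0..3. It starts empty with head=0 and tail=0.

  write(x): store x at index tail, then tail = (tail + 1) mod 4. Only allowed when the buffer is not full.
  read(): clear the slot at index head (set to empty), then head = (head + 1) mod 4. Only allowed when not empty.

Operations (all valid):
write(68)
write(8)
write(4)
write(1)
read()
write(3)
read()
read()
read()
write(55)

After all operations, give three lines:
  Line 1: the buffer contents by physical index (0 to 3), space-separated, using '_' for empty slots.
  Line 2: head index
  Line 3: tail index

write(68): buf=[68 _ _ _], head=0, tail=1, size=1
write(8): buf=[68 8 _ _], head=0, tail=2, size=2
write(4): buf=[68 8 4 _], head=0, tail=3, size=3
write(1): buf=[68 8 4 1], head=0, tail=0, size=4
read(): buf=[_ 8 4 1], head=1, tail=0, size=3
write(3): buf=[3 8 4 1], head=1, tail=1, size=4
read(): buf=[3 _ 4 1], head=2, tail=1, size=3
read(): buf=[3 _ _ 1], head=3, tail=1, size=2
read(): buf=[3 _ _ _], head=0, tail=1, size=1
write(55): buf=[3 55 _ _], head=0, tail=2, size=2

Answer: 3 55 _ _
0
2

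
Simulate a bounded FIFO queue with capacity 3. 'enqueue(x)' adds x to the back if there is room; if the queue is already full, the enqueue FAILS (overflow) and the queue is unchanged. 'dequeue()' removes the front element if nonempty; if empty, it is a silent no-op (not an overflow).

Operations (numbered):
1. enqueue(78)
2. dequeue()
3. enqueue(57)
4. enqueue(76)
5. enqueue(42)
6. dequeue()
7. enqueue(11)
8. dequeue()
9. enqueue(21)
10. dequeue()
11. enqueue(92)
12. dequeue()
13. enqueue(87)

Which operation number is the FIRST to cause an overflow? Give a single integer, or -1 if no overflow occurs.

1. enqueue(78): size=1
2. dequeue(): size=0
3. enqueue(57): size=1
4. enqueue(76): size=2
5. enqueue(42): size=3
6. dequeue(): size=2
7. enqueue(11): size=3
8. dequeue(): size=2
9. enqueue(21): size=3
10. dequeue(): size=2
11. enqueue(92): size=3
12. dequeue(): size=2
13. enqueue(87): size=3

Answer: -1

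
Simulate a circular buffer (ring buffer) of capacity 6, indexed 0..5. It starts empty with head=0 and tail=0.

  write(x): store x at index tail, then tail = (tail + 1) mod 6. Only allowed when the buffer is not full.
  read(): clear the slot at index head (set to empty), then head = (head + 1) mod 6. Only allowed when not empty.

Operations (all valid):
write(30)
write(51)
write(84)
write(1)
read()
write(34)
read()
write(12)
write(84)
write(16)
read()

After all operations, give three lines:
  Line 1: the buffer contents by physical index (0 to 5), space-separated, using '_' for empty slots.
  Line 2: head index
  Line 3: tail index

Answer: 84 16 _ 1 34 12
3
2

Derivation:
write(30): buf=[30 _ _ _ _ _], head=0, tail=1, size=1
write(51): buf=[30 51 _ _ _ _], head=0, tail=2, size=2
write(84): buf=[30 51 84 _ _ _], head=0, tail=3, size=3
write(1): buf=[30 51 84 1 _ _], head=0, tail=4, size=4
read(): buf=[_ 51 84 1 _ _], head=1, tail=4, size=3
write(34): buf=[_ 51 84 1 34 _], head=1, tail=5, size=4
read(): buf=[_ _ 84 1 34 _], head=2, tail=5, size=3
write(12): buf=[_ _ 84 1 34 12], head=2, tail=0, size=4
write(84): buf=[84 _ 84 1 34 12], head=2, tail=1, size=5
write(16): buf=[84 16 84 1 34 12], head=2, tail=2, size=6
read(): buf=[84 16 _ 1 34 12], head=3, tail=2, size=5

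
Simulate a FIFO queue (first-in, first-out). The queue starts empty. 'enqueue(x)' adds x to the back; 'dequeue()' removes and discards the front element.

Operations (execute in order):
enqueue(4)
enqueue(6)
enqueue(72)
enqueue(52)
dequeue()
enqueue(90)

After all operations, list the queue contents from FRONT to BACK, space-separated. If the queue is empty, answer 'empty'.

enqueue(4): [4]
enqueue(6): [4, 6]
enqueue(72): [4, 6, 72]
enqueue(52): [4, 6, 72, 52]
dequeue(): [6, 72, 52]
enqueue(90): [6, 72, 52, 90]

Answer: 6 72 52 90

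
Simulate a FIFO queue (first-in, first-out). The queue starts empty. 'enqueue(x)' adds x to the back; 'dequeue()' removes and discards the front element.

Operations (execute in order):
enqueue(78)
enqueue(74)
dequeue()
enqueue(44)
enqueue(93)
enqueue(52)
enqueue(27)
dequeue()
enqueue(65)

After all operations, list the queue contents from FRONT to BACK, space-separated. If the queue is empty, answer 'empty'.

enqueue(78): [78]
enqueue(74): [78, 74]
dequeue(): [74]
enqueue(44): [74, 44]
enqueue(93): [74, 44, 93]
enqueue(52): [74, 44, 93, 52]
enqueue(27): [74, 44, 93, 52, 27]
dequeue(): [44, 93, 52, 27]
enqueue(65): [44, 93, 52, 27, 65]

Answer: 44 93 52 27 65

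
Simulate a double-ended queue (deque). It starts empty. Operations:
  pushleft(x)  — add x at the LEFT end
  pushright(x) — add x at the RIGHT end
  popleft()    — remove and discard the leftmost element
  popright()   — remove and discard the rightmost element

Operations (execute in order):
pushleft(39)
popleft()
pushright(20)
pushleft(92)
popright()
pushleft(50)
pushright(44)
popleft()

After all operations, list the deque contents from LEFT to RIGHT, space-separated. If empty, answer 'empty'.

Answer: 92 44

Derivation:
pushleft(39): [39]
popleft(): []
pushright(20): [20]
pushleft(92): [92, 20]
popright(): [92]
pushleft(50): [50, 92]
pushright(44): [50, 92, 44]
popleft(): [92, 44]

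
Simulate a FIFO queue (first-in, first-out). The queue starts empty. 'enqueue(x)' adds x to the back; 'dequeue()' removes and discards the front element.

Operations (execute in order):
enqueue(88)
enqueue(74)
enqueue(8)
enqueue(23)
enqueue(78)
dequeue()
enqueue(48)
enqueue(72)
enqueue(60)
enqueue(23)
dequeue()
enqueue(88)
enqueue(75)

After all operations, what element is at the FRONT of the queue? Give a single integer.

enqueue(88): queue = [88]
enqueue(74): queue = [88, 74]
enqueue(8): queue = [88, 74, 8]
enqueue(23): queue = [88, 74, 8, 23]
enqueue(78): queue = [88, 74, 8, 23, 78]
dequeue(): queue = [74, 8, 23, 78]
enqueue(48): queue = [74, 8, 23, 78, 48]
enqueue(72): queue = [74, 8, 23, 78, 48, 72]
enqueue(60): queue = [74, 8, 23, 78, 48, 72, 60]
enqueue(23): queue = [74, 8, 23, 78, 48, 72, 60, 23]
dequeue(): queue = [8, 23, 78, 48, 72, 60, 23]
enqueue(88): queue = [8, 23, 78, 48, 72, 60, 23, 88]
enqueue(75): queue = [8, 23, 78, 48, 72, 60, 23, 88, 75]

Answer: 8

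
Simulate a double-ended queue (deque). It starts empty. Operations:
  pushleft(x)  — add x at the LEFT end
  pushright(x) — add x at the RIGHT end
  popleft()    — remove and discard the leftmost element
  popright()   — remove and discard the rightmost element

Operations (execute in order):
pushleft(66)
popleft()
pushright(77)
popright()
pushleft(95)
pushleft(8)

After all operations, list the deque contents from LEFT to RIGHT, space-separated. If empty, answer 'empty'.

Answer: 8 95

Derivation:
pushleft(66): [66]
popleft(): []
pushright(77): [77]
popright(): []
pushleft(95): [95]
pushleft(8): [8, 95]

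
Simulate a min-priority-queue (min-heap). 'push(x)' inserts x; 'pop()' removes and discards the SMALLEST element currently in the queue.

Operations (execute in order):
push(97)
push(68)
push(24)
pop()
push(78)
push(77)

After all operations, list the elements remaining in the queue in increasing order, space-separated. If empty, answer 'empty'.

push(97): heap contents = [97]
push(68): heap contents = [68, 97]
push(24): heap contents = [24, 68, 97]
pop() → 24: heap contents = [68, 97]
push(78): heap contents = [68, 78, 97]
push(77): heap contents = [68, 77, 78, 97]

Answer: 68 77 78 97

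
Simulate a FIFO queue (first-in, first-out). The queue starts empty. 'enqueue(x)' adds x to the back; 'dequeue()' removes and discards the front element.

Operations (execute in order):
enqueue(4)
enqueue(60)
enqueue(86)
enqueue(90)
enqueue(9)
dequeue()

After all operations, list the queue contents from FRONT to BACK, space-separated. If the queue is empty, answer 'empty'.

enqueue(4): [4]
enqueue(60): [4, 60]
enqueue(86): [4, 60, 86]
enqueue(90): [4, 60, 86, 90]
enqueue(9): [4, 60, 86, 90, 9]
dequeue(): [60, 86, 90, 9]

Answer: 60 86 90 9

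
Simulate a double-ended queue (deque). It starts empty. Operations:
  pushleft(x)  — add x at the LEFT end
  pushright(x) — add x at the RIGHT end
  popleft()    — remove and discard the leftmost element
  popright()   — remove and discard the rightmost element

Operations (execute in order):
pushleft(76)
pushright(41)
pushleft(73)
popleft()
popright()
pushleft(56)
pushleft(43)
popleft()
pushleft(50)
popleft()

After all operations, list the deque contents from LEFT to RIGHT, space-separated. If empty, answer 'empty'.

Answer: 56 76

Derivation:
pushleft(76): [76]
pushright(41): [76, 41]
pushleft(73): [73, 76, 41]
popleft(): [76, 41]
popright(): [76]
pushleft(56): [56, 76]
pushleft(43): [43, 56, 76]
popleft(): [56, 76]
pushleft(50): [50, 56, 76]
popleft(): [56, 76]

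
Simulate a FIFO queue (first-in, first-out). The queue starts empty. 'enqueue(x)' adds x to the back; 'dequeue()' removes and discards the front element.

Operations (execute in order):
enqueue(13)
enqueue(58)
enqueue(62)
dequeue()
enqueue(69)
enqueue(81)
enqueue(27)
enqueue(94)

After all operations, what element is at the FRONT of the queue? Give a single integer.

Answer: 58

Derivation:
enqueue(13): queue = [13]
enqueue(58): queue = [13, 58]
enqueue(62): queue = [13, 58, 62]
dequeue(): queue = [58, 62]
enqueue(69): queue = [58, 62, 69]
enqueue(81): queue = [58, 62, 69, 81]
enqueue(27): queue = [58, 62, 69, 81, 27]
enqueue(94): queue = [58, 62, 69, 81, 27, 94]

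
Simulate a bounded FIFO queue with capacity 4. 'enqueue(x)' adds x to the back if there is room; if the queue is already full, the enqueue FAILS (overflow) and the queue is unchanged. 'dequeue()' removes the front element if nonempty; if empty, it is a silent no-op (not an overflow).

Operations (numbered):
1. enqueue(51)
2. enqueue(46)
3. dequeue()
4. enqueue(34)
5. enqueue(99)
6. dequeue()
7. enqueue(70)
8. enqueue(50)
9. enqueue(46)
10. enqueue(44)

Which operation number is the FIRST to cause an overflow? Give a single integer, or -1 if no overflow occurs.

1. enqueue(51): size=1
2. enqueue(46): size=2
3. dequeue(): size=1
4. enqueue(34): size=2
5. enqueue(99): size=3
6. dequeue(): size=2
7. enqueue(70): size=3
8. enqueue(50): size=4
9. enqueue(46): size=4=cap → OVERFLOW (fail)
10. enqueue(44): size=4=cap → OVERFLOW (fail)

Answer: 9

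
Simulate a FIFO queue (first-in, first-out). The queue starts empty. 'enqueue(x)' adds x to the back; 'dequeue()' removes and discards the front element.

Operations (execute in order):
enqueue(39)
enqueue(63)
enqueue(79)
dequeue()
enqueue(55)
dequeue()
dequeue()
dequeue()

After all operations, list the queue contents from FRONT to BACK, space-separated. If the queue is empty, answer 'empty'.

Answer: empty

Derivation:
enqueue(39): [39]
enqueue(63): [39, 63]
enqueue(79): [39, 63, 79]
dequeue(): [63, 79]
enqueue(55): [63, 79, 55]
dequeue(): [79, 55]
dequeue(): [55]
dequeue(): []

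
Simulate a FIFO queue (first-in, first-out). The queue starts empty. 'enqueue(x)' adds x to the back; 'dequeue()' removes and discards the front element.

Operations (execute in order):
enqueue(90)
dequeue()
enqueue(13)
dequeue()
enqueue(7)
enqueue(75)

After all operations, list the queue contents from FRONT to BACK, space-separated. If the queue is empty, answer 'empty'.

Answer: 7 75

Derivation:
enqueue(90): [90]
dequeue(): []
enqueue(13): [13]
dequeue(): []
enqueue(7): [7]
enqueue(75): [7, 75]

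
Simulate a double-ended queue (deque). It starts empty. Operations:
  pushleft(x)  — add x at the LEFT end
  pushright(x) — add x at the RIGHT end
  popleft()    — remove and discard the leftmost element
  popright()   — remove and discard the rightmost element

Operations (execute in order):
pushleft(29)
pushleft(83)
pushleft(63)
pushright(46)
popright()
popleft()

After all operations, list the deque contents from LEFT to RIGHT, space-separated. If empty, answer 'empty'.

pushleft(29): [29]
pushleft(83): [83, 29]
pushleft(63): [63, 83, 29]
pushright(46): [63, 83, 29, 46]
popright(): [63, 83, 29]
popleft(): [83, 29]

Answer: 83 29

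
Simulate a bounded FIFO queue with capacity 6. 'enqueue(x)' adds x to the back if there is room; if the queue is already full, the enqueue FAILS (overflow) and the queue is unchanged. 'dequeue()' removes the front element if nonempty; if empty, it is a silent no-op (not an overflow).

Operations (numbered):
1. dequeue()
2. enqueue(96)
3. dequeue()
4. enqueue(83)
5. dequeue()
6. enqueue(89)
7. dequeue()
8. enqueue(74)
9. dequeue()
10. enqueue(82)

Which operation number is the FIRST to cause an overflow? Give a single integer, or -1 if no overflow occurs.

1. dequeue(): empty, no-op, size=0
2. enqueue(96): size=1
3. dequeue(): size=0
4. enqueue(83): size=1
5. dequeue(): size=0
6. enqueue(89): size=1
7. dequeue(): size=0
8. enqueue(74): size=1
9. dequeue(): size=0
10. enqueue(82): size=1

Answer: -1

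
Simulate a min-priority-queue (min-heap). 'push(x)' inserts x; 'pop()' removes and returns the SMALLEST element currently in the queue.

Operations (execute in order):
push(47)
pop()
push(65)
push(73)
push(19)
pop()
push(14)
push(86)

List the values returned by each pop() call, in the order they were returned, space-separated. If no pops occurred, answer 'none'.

Answer: 47 19

Derivation:
push(47): heap contents = [47]
pop() → 47: heap contents = []
push(65): heap contents = [65]
push(73): heap contents = [65, 73]
push(19): heap contents = [19, 65, 73]
pop() → 19: heap contents = [65, 73]
push(14): heap contents = [14, 65, 73]
push(86): heap contents = [14, 65, 73, 86]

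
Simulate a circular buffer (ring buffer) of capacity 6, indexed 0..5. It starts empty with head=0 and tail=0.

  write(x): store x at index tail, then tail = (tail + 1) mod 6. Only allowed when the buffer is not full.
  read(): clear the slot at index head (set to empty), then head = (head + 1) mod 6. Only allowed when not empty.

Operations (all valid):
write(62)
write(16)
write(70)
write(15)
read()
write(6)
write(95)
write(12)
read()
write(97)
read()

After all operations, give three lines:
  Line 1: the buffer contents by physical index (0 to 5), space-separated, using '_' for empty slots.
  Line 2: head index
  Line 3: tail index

write(62): buf=[62 _ _ _ _ _], head=0, tail=1, size=1
write(16): buf=[62 16 _ _ _ _], head=0, tail=2, size=2
write(70): buf=[62 16 70 _ _ _], head=0, tail=3, size=3
write(15): buf=[62 16 70 15 _ _], head=0, tail=4, size=4
read(): buf=[_ 16 70 15 _ _], head=1, tail=4, size=3
write(6): buf=[_ 16 70 15 6 _], head=1, tail=5, size=4
write(95): buf=[_ 16 70 15 6 95], head=1, tail=0, size=5
write(12): buf=[12 16 70 15 6 95], head=1, tail=1, size=6
read(): buf=[12 _ 70 15 6 95], head=2, tail=1, size=5
write(97): buf=[12 97 70 15 6 95], head=2, tail=2, size=6
read(): buf=[12 97 _ 15 6 95], head=3, tail=2, size=5

Answer: 12 97 _ 15 6 95
3
2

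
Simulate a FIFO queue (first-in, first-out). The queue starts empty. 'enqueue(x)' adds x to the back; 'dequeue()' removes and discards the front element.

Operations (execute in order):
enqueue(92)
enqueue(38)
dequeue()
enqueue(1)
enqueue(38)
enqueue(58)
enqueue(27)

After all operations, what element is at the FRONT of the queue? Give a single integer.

enqueue(92): queue = [92]
enqueue(38): queue = [92, 38]
dequeue(): queue = [38]
enqueue(1): queue = [38, 1]
enqueue(38): queue = [38, 1, 38]
enqueue(58): queue = [38, 1, 38, 58]
enqueue(27): queue = [38, 1, 38, 58, 27]

Answer: 38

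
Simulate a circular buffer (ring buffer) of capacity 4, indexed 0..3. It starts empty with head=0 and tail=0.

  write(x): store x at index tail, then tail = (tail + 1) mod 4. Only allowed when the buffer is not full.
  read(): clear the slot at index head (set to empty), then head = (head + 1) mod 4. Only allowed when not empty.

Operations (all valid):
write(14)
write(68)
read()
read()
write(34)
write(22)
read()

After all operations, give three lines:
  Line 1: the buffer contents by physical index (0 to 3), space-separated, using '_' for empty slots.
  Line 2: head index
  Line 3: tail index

Answer: _ _ _ 22
3
0

Derivation:
write(14): buf=[14 _ _ _], head=0, tail=1, size=1
write(68): buf=[14 68 _ _], head=0, tail=2, size=2
read(): buf=[_ 68 _ _], head=1, tail=2, size=1
read(): buf=[_ _ _ _], head=2, tail=2, size=0
write(34): buf=[_ _ 34 _], head=2, tail=3, size=1
write(22): buf=[_ _ 34 22], head=2, tail=0, size=2
read(): buf=[_ _ _ 22], head=3, tail=0, size=1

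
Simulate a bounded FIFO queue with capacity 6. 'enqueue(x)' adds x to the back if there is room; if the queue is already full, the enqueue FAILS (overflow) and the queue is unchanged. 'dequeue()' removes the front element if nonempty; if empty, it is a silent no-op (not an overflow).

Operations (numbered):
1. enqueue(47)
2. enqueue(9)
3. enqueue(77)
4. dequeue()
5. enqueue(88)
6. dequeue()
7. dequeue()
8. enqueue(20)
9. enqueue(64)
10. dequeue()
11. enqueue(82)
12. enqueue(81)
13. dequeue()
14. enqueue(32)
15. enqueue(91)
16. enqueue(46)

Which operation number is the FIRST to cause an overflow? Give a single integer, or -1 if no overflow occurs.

1. enqueue(47): size=1
2. enqueue(9): size=2
3. enqueue(77): size=3
4. dequeue(): size=2
5. enqueue(88): size=3
6. dequeue(): size=2
7. dequeue(): size=1
8. enqueue(20): size=2
9. enqueue(64): size=3
10. dequeue(): size=2
11. enqueue(82): size=3
12. enqueue(81): size=4
13. dequeue(): size=3
14. enqueue(32): size=4
15. enqueue(91): size=5
16. enqueue(46): size=6

Answer: -1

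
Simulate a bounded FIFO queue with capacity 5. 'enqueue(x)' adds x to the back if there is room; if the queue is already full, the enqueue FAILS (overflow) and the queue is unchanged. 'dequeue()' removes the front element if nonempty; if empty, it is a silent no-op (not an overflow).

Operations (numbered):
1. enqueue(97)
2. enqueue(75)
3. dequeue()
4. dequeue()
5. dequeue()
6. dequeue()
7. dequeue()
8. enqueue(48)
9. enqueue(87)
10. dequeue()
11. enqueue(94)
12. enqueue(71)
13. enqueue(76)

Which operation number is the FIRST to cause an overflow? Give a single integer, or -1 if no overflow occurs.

Answer: -1

Derivation:
1. enqueue(97): size=1
2. enqueue(75): size=2
3. dequeue(): size=1
4. dequeue(): size=0
5. dequeue(): empty, no-op, size=0
6. dequeue(): empty, no-op, size=0
7. dequeue(): empty, no-op, size=0
8. enqueue(48): size=1
9. enqueue(87): size=2
10. dequeue(): size=1
11. enqueue(94): size=2
12. enqueue(71): size=3
13. enqueue(76): size=4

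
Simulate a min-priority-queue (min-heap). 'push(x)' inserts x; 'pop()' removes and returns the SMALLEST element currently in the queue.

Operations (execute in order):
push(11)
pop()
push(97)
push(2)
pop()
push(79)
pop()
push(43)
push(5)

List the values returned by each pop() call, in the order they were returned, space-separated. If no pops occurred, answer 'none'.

push(11): heap contents = [11]
pop() → 11: heap contents = []
push(97): heap contents = [97]
push(2): heap contents = [2, 97]
pop() → 2: heap contents = [97]
push(79): heap contents = [79, 97]
pop() → 79: heap contents = [97]
push(43): heap contents = [43, 97]
push(5): heap contents = [5, 43, 97]

Answer: 11 2 79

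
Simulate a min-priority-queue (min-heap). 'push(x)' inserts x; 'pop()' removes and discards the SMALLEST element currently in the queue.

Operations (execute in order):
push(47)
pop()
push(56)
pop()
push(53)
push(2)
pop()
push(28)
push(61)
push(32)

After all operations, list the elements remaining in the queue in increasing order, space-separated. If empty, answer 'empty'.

push(47): heap contents = [47]
pop() → 47: heap contents = []
push(56): heap contents = [56]
pop() → 56: heap contents = []
push(53): heap contents = [53]
push(2): heap contents = [2, 53]
pop() → 2: heap contents = [53]
push(28): heap contents = [28, 53]
push(61): heap contents = [28, 53, 61]
push(32): heap contents = [28, 32, 53, 61]

Answer: 28 32 53 61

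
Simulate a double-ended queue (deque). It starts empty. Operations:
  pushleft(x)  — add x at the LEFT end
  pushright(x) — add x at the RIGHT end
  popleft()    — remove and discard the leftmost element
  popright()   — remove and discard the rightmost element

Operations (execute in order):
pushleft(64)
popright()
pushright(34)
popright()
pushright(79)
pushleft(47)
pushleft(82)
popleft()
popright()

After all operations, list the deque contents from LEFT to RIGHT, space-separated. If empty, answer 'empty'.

pushleft(64): [64]
popright(): []
pushright(34): [34]
popright(): []
pushright(79): [79]
pushleft(47): [47, 79]
pushleft(82): [82, 47, 79]
popleft(): [47, 79]
popright(): [47]

Answer: 47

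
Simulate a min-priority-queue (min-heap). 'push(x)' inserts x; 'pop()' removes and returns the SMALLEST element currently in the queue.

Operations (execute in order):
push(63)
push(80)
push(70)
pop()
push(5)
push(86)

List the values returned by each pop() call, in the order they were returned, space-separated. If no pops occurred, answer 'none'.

Answer: 63

Derivation:
push(63): heap contents = [63]
push(80): heap contents = [63, 80]
push(70): heap contents = [63, 70, 80]
pop() → 63: heap contents = [70, 80]
push(5): heap contents = [5, 70, 80]
push(86): heap contents = [5, 70, 80, 86]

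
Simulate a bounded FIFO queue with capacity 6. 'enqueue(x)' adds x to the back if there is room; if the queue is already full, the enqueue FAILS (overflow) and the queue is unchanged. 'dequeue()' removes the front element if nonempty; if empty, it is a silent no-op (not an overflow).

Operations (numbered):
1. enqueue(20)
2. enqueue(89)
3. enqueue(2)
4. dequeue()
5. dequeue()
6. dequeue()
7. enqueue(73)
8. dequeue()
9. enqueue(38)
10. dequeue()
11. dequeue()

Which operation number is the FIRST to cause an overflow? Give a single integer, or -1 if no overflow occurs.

Answer: -1

Derivation:
1. enqueue(20): size=1
2. enqueue(89): size=2
3. enqueue(2): size=3
4. dequeue(): size=2
5. dequeue(): size=1
6. dequeue(): size=0
7. enqueue(73): size=1
8. dequeue(): size=0
9. enqueue(38): size=1
10. dequeue(): size=0
11. dequeue(): empty, no-op, size=0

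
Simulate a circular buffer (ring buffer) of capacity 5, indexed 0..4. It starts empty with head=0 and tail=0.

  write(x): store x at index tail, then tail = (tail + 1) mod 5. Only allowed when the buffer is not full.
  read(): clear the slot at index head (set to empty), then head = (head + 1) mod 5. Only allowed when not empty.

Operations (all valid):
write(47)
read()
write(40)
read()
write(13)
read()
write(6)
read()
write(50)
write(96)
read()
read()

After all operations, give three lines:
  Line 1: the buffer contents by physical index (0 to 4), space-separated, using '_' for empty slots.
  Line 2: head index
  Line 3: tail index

write(47): buf=[47 _ _ _ _], head=0, tail=1, size=1
read(): buf=[_ _ _ _ _], head=1, tail=1, size=0
write(40): buf=[_ 40 _ _ _], head=1, tail=2, size=1
read(): buf=[_ _ _ _ _], head=2, tail=2, size=0
write(13): buf=[_ _ 13 _ _], head=2, tail=3, size=1
read(): buf=[_ _ _ _ _], head=3, tail=3, size=0
write(6): buf=[_ _ _ 6 _], head=3, tail=4, size=1
read(): buf=[_ _ _ _ _], head=4, tail=4, size=0
write(50): buf=[_ _ _ _ 50], head=4, tail=0, size=1
write(96): buf=[96 _ _ _ 50], head=4, tail=1, size=2
read(): buf=[96 _ _ _ _], head=0, tail=1, size=1
read(): buf=[_ _ _ _ _], head=1, tail=1, size=0

Answer: _ _ _ _ _
1
1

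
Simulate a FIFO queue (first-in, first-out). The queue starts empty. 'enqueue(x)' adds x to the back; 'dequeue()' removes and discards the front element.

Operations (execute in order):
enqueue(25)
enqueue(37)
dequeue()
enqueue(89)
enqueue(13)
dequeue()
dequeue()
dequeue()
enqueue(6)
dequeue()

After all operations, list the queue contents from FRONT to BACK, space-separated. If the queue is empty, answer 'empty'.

enqueue(25): [25]
enqueue(37): [25, 37]
dequeue(): [37]
enqueue(89): [37, 89]
enqueue(13): [37, 89, 13]
dequeue(): [89, 13]
dequeue(): [13]
dequeue(): []
enqueue(6): [6]
dequeue(): []

Answer: empty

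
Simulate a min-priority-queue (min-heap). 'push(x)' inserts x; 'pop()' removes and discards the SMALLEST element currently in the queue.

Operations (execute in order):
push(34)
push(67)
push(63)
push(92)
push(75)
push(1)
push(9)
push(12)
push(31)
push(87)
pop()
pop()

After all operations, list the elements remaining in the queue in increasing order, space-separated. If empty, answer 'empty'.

Answer: 12 31 34 63 67 75 87 92

Derivation:
push(34): heap contents = [34]
push(67): heap contents = [34, 67]
push(63): heap contents = [34, 63, 67]
push(92): heap contents = [34, 63, 67, 92]
push(75): heap contents = [34, 63, 67, 75, 92]
push(1): heap contents = [1, 34, 63, 67, 75, 92]
push(9): heap contents = [1, 9, 34, 63, 67, 75, 92]
push(12): heap contents = [1, 9, 12, 34, 63, 67, 75, 92]
push(31): heap contents = [1, 9, 12, 31, 34, 63, 67, 75, 92]
push(87): heap contents = [1, 9, 12, 31, 34, 63, 67, 75, 87, 92]
pop() → 1: heap contents = [9, 12, 31, 34, 63, 67, 75, 87, 92]
pop() → 9: heap contents = [12, 31, 34, 63, 67, 75, 87, 92]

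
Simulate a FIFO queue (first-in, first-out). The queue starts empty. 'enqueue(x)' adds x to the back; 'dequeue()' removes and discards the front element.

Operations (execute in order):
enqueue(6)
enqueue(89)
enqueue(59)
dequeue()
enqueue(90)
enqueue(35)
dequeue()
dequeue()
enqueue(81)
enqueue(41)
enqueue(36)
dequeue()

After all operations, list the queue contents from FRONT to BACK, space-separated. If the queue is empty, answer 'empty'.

enqueue(6): [6]
enqueue(89): [6, 89]
enqueue(59): [6, 89, 59]
dequeue(): [89, 59]
enqueue(90): [89, 59, 90]
enqueue(35): [89, 59, 90, 35]
dequeue(): [59, 90, 35]
dequeue(): [90, 35]
enqueue(81): [90, 35, 81]
enqueue(41): [90, 35, 81, 41]
enqueue(36): [90, 35, 81, 41, 36]
dequeue(): [35, 81, 41, 36]

Answer: 35 81 41 36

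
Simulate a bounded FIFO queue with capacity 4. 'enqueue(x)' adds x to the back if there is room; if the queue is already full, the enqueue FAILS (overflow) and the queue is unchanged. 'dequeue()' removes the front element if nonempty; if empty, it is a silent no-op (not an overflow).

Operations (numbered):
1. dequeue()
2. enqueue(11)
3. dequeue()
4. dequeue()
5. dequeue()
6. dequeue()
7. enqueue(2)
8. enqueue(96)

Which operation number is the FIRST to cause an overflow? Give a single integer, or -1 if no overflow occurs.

1. dequeue(): empty, no-op, size=0
2. enqueue(11): size=1
3. dequeue(): size=0
4. dequeue(): empty, no-op, size=0
5. dequeue(): empty, no-op, size=0
6. dequeue(): empty, no-op, size=0
7. enqueue(2): size=1
8. enqueue(96): size=2

Answer: -1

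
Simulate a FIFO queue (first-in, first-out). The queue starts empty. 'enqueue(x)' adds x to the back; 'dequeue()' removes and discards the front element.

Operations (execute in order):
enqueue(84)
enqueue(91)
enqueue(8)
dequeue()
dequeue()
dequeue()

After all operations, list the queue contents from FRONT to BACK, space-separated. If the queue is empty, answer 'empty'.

Answer: empty

Derivation:
enqueue(84): [84]
enqueue(91): [84, 91]
enqueue(8): [84, 91, 8]
dequeue(): [91, 8]
dequeue(): [8]
dequeue(): []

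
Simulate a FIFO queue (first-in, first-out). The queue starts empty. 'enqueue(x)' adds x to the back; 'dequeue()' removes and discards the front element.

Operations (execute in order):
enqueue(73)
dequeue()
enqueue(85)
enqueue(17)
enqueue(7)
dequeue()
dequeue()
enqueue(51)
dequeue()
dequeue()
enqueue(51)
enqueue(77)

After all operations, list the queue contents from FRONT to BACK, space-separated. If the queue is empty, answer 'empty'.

Answer: 51 77

Derivation:
enqueue(73): [73]
dequeue(): []
enqueue(85): [85]
enqueue(17): [85, 17]
enqueue(7): [85, 17, 7]
dequeue(): [17, 7]
dequeue(): [7]
enqueue(51): [7, 51]
dequeue(): [51]
dequeue(): []
enqueue(51): [51]
enqueue(77): [51, 77]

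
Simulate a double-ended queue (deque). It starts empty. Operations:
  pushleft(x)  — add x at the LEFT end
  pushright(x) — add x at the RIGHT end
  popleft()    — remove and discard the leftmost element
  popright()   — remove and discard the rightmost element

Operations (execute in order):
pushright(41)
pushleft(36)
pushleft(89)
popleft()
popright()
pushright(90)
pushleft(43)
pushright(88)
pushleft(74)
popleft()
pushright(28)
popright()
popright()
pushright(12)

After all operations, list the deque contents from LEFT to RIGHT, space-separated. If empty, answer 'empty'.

pushright(41): [41]
pushleft(36): [36, 41]
pushleft(89): [89, 36, 41]
popleft(): [36, 41]
popright(): [36]
pushright(90): [36, 90]
pushleft(43): [43, 36, 90]
pushright(88): [43, 36, 90, 88]
pushleft(74): [74, 43, 36, 90, 88]
popleft(): [43, 36, 90, 88]
pushright(28): [43, 36, 90, 88, 28]
popright(): [43, 36, 90, 88]
popright(): [43, 36, 90]
pushright(12): [43, 36, 90, 12]

Answer: 43 36 90 12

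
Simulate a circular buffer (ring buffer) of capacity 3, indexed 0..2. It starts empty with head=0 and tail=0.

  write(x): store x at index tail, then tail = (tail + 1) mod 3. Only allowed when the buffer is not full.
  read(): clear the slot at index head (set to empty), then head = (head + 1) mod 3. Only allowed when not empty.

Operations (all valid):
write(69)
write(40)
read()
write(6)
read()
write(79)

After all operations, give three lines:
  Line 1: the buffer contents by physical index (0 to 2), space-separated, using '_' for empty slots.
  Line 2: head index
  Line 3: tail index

write(69): buf=[69 _ _], head=0, tail=1, size=1
write(40): buf=[69 40 _], head=0, tail=2, size=2
read(): buf=[_ 40 _], head=1, tail=2, size=1
write(6): buf=[_ 40 6], head=1, tail=0, size=2
read(): buf=[_ _ 6], head=2, tail=0, size=1
write(79): buf=[79 _ 6], head=2, tail=1, size=2

Answer: 79 _ 6
2
1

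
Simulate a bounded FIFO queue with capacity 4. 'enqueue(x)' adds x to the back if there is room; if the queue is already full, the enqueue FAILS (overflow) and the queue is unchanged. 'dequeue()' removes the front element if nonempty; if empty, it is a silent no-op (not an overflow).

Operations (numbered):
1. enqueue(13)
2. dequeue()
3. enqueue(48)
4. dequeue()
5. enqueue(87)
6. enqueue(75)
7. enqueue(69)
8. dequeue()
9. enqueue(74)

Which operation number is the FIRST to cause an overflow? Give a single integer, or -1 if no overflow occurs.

Answer: -1

Derivation:
1. enqueue(13): size=1
2. dequeue(): size=0
3. enqueue(48): size=1
4. dequeue(): size=0
5. enqueue(87): size=1
6. enqueue(75): size=2
7. enqueue(69): size=3
8. dequeue(): size=2
9. enqueue(74): size=3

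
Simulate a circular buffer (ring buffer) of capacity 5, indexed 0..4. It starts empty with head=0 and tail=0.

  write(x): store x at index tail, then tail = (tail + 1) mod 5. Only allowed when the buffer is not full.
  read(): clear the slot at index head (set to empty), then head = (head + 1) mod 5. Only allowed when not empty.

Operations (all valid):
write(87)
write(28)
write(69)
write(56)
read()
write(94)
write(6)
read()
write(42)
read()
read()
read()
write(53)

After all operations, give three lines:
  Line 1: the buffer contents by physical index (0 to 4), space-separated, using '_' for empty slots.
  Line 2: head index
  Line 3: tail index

write(87): buf=[87 _ _ _ _], head=0, tail=1, size=1
write(28): buf=[87 28 _ _ _], head=0, tail=2, size=2
write(69): buf=[87 28 69 _ _], head=0, tail=3, size=3
write(56): buf=[87 28 69 56 _], head=0, tail=4, size=4
read(): buf=[_ 28 69 56 _], head=1, tail=4, size=3
write(94): buf=[_ 28 69 56 94], head=1, tail=0, size=4
write(6): buf=[6 28 69 56 94], head=1, tail=1, size=5
read(): buf=[6 _ 69 56 94], head=2, tail=1, size=4
write(42): buf=[6 42 69 56 94], head=2, tail=2, size=5
read(): buf=[6 42 _ 56 94], head=3, tail=2, size=4
read(): buf=[6 42 _ _ 94], head=4, tail=2, size=3
read(): buf=[6 42 _ _ _], head=0, tail=2, size=2
write(53): buf=[6 42 53 _ _], head=0, tail=3, size=3

Answer: 6 42 53 _ _
0
3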